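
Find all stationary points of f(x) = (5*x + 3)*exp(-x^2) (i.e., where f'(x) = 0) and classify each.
f'(x) = (-2*x*(5*x + 3) + 5)*exp(-x^2)

Solve f'(x) = 0:
  f'(x) = (-10*x^2 - 6*x + 5)·exp(-x^2) and exp(-x^2) > 0 for every x, so f'(x) = 0 ⇔ -10*x^2 - 6*x + 5 = 0.
  10*x^2 + 6*x - 5 = 0 has no rational roots; quadratic formula: x = (-6 ± √236)/20.
  ⇒ x = -sqrt(59)/10 - 3/10 ≈ -1.0681, -3/10 + sqrt(59)/10 ≈ 0.4681

f''(x) = 2*(2*x^2*(5*x + 3) - 15*x - 3)*exp(-x^2)
Second-derivative test at each critical point:
  f''(-1.0681) = 4.9089 > 0 → local minimum
  f''(0.4681) = -12.3392 < 0 → local maximum

Critical points: x = -sqrt(59)/10 - 3/10 ≈ -1.0681 (local minimum); x = -3/10 + sqrt(59)/10 ≈ 0.4681 (local maximum)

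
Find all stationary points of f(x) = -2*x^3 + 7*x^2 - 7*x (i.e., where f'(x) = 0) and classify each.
f'(x) = -6*x^2 + 14*x - 7

Solve f'(x) = 0:
  6*x^2 - 14*x + 7 = 0 has no rational roots; quadratic formula: x = (14 ± √28)/12.
  ⇒ x = 7/6 - sqrt(7)/6 ≈ 0.7257, sqrt(7)/6 + 7/6 ≈ 1.6076

f''(x) = 14 - 12*x
Second-derivative test at each critical point:
  f''(0.7257) = 5.2915 > 0 → local minimum
  f''(1.6076) = -5.2915 < 0 → local maximum

Critical points: x = 7/6 - sqrt(7)/6 ≈ 0.7257 (local minimum); x = sqrt(7)/6 + 7/6 ≈ 1.6076 (local maximum)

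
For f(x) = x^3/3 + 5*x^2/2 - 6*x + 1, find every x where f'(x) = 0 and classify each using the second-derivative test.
f'(x) = x^2 + 5*x - 6

Solve f'(x) = 0:
  Factor: x^2 + 5*x - 6 = (x - 1)*(x + 6) = 0.
  ⇒ x = -6, 1

f''(x) = 2*x + 5
Second-derivative test at each critical point:
  f''(-6) = -7 < 0 → local maximum
  f''(1) = 7 > 0 → local minimum

Critical points: x = -6 (local maximum); x = 1 (local minimum)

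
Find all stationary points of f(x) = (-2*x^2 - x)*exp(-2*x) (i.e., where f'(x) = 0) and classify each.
f'(x) = (4*x^2 - 2*x - 1)*exp(-2*x)

Solve f'(x) = 0:
  f'(x) = (4*x^2 - 2*x - 1)·exp(-2*x) and exp(-2*x) > 0 for every x, so f'(x) = 0 ⇔ 4*x^2 - 2*x - 1 = 0.
  4*x^2 - 2*x - 1 = 0 has no rational roots; quadratic formula: x = (2 ± √20)/8.
  ⇒ x = 1/4 - sqrt(5)/4 ≈ -0.3090, 1/4 + sqrt(5)/4 ≈ 0.8090

f''(x) = 4*x*(3 - 2*x)*exp(-2*x)
Second-derivative test at each critical point:
  f''(-0.3090) = -8.2971 < 0 → local maximum
  f''(0.8090) = 0.8868 > 0 → local minimum

Critical points: x = 1/4 - sqrt(5)/4 ≈ -0.3090 (local maximum); x = 1/4 + sqrt(5)/4 ≈ 0.8090 (local minimum)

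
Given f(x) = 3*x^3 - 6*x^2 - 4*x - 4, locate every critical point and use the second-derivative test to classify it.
f'(x) = 9*x^2 - 12*x - 4

Solve f'(x) = 0:
  9*x^2 - 12*x - 4 = 0 has no rational roots; quadratic formula: x = (12 ± √288)/18.
  ⇒ x = 2/3 - 2*sqrt(2)/3 ≈ -0.2761, 2/3 + 2*sqrt(2)/3 ≈ 1.6095

f''(x) = 18*x - 12
Second-derivative test at each critical point:
  f''(-0.2761) = -16.9706 < 0 → local maximum
  f''(1.6095) = 16.9706 > 0 → local minimum

Critical points: x = 2/3 - 2*sqrt(2)/3 ≈ -0.2761 (local maximum); x = 2/3 + 2*sqrt(2)/3 ≈ 1.6095 (local minimum)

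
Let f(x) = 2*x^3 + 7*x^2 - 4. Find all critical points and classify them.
f'(x) = 2*x*(3*x + 7)

Solve f'(x) = 0:
  Factor: 6*x^2 + 14*x = 2*x*(3*x + 7) = 0.
  ⇒ x = -7/3, 0

f''(x) = 12*x + 14
Second-derivative test at each critical point:
  f''(-7/3) = -14 < 0 → local maximum
  f''(0) = 14 > 0 → local minimum

Critical points: x = -7/3 (local maximum); x = 0 (local minimum)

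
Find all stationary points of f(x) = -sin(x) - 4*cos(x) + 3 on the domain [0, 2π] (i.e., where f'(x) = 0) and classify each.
f'(x) = 4*sin(x) - cos(x)

Solve f'(x) = 0 on [0, 2π]:
  f'(x) = 0 ⇔ -cos(x) = -4*sin(x) ⇔ tan(x) = 1/4, i.e. x = arctan(1/4) + nπ; keep the solutions lying in [0, 2π].
  ⇒ x = atan(1/4) ≈ 0.2450, atan(1/4) + pi ≈ 3.3866

f''(x) = sin(x) + 4*cos(x)
Second-derivative test at each critical point:
  f''(0.2450) = 4.1231 > 0 → local minimum
  f''(3.3866) = -4.1231 < 0 → local maximum

Critical points: x = atan(1/4) ≈ 0.2450 (local minimum); x = atan(1/4) + pi ≈ 3.3866 (local maximum)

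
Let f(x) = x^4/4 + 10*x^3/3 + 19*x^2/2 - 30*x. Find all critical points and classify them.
f'(x) = x^3 + 10*x^2 + 19*x - 30

Solve f'(x) = 0:
  Factor: x^3 + 10*x^2 + 19*x - 30 = (x - 1)*(x + 5)*(x + 6) = 0.
  ⇒ x = -6, -5, 1

f''(x) = 3*x^2 + 20*x + 19
Second-derivative test at each critical point:
  f''(-6) = 7 > 0 → local minimum
  f''(-5) = -6 < 0 → local maximum
  f''(1) = 42 > 0 → local minimum

Critical points: x = -6 (local minimum); x = -5 (local maximum); x = 1 (local minimum)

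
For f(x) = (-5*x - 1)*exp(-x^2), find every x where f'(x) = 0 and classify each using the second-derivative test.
f'(x) = (2*x*(5*x + 1) - 5)*exp(-x^2)

Solve f'(x) = 0:
  f'(x) = (10*x^2 + 2*x - 5)·exp(-x^2) and exp(-x^2) > 0 for every x, so f'(x) = 0 ⇔ 10*x^2 + 2*x - 5 = 0.
  10*x^2 + 2*x - 5 = 0 has no rational roots; quadratic formula: x = (-2 ± √204)/20.
  ⇒ x = -sqrt(51)/10 - 1/10 ≈ -0.8141, -1/10 + sqrt(51)/10 ≈ 0.6141

f''(x) = 2*(-10*x^3 - 2*x^2 + 15*x + 1)*exp(-x^2)
Second-derivative test at each critical point:
  f''(-0.8141) = -7.3613 < 0 → local maximum
  f''(0.6141) = 9.7952 > 0 → local minimum

Critical points: x = -sqrt(51)/10 - 1/10 ≈ -0.8141 (local maximum); x = -1/10 + sqrt(51)/10 ≈ 0.6141 (local minimum)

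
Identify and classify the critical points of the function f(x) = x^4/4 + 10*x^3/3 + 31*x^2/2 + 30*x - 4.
f'(x) = x^3 + 10*x^2 + 31*x + 30

Solve f'(x) = 0:
  Factor: x^3 + 10*x^2 + 31*x + 30 = (x + 2)*(x + 3)*(x + 5) = 0.
  ⇒ x = -5, -3, -2

f''(x) = 3*x^2 + 20*x + 31
Second-derivative test at each critical point:
  f''(-5) = 6 > 0 → local minimum
  f''(-3) = -2 < 0 → local maximum
  f''(-2) = 3 > 0 → local minimum

Critical points: x = -5 (local minimum); x = -3 (local maximum); x = -2 (local minimum)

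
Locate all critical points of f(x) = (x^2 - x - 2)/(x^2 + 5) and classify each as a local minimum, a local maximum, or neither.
f'(x) = (x^2 + 14*x - 5)/(x^4 + 10*x^2 + 25)

Solve f'(x) = 0:
  f'(x) = (x^2 + 14*x - 5)/(x^2 + 5)^2; the denominator is positive wherever f is defined, so f'(x) = 0 ⇔ x^2 + 14*x - 5 = 0.
  x^2 + 14*x - 5 = 0 has no rational roots; quadratic formula: x = (-14 ± √216)/2.
  ⇒ x = -3*sqrt(6) - 7 ≈ -14.3485, -7 + 3*sqrt(6) ≈ 0.3485

f''(x) = 2*(-x^3 - 21*x^2 + 15*x + 35)/(x^6 + 15*x^4 + 75*x^2 + 125)
Second-derivative test at each critical point:
  f''(-14.3485) = -3.305e-04 < 0 → local maximum
  f''(0.3485) = 0.5603 > 0 → local minimum

Critical points: x = -3*sqrt(6) - 7 ≈ -14.3485 (local maximum); x = -7 + 3*sqrt(6) ≈ 0.3485 (local minimum)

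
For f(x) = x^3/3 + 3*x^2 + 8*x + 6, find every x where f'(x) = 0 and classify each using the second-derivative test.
f'(x) = x^2 + 6*x + 8

Solve f'(x) = 0:
  Factor: x^2 + 6*x + 8 = (x + 2)*(x + 4) = 0.
  ⇒ x = -4, -2

f''(x) = 2*x + 6
Second-derivative test at each critical point:
  f''(-4) = -2 < 0 → local maximum
  f''(-2) = 2 > 0 → local minimum

Critical points: x = -4 (local maximum); x = -2 (local minimum)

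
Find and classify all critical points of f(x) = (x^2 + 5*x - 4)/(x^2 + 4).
f'(x) = (-5*x^2 + 16*x + 20)/(x^4 + 8*x^2 + 16)

Solve f'(x) = 0:
  f'(x) = -(5*x^2 - 16*x - 20)/(x^2 + 4)^2; the denominator is positive wherever f is defined, so f'(x) = 0 ⇔ -5*x^2 + 16*x + 20 = 0.
  5*x^2 - 16*x - 20 = 0 has no rational roots; quadratic formula: x = (16 ± √656)/10.
  ⇒ x = 8/5 - 2*sqrt(41)/5 ≈ -0.9612, 8/5 + 2*sqrt(41)/5 ≈ 4.1612

f''(x) = 2*(5*x^3 - 24*x^2 - 60*x + 32)/(x^6 + 12*x^4 + 48*x^2 + 64)
Second-derivative test at each critical point:
  f''(-0.9612) = 1.0564 > 0 → local minimum
  f''(4.1612) = -0.0564 < 0 → local maximum

Critical points: x = 8/5 - 2*sqrt(41)/5 ≈ -0.9612 (local minimum); x = 8/5 + 2*sqrt(41)/5 ≈ 4.1612 (local maximum)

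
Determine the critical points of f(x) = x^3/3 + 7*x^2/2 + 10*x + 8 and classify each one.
f'(x) = x^2 + 7*x + 10

Solve f'(x) = 0:
  Factor: x^2 + 7*x + 10 = (x + 2)*(x + 5) = 0.
  ⇒ x = -5, -2

f''(x) = 2*x + 7
Second-derivative test at each critical point:
  f''(-5) = -3 < 0 → local maximum
  f''(-2) = 3 > 0 → local minimum

Critical points: x = -5 (local maximum); x = -2 (local minimum)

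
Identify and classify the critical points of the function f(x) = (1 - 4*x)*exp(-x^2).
f'(x) = 2*(x*(4*x - 1) - 2)*exp(-x^2)

Solve f'(x) = 0:
  f'(x) = (8*x^2 - 2*x - 4)·exp(-x^2) and exp(-x^2) > 0 for every x, so f'(x) = 0 ⇔ 8*x^2 - 2*x - 4 = 0.
  Factor: 8*x^2 - 2*x - 4 = 2*(4*x^2 - x - 2); 4*x^2 - x - 2 = 0 has no rational roots; quadratic formula: x = (1 ± √33)/8.
  ⇒ x = 1/8 - sqrt(33)/8 ≈ -0.5931, 1/8 + sqrt(33)/8 ≈ 0.8431

f''(x) = 2*(2*x^2*(1 - 4*x) + 12*x - 1)*exp(-x^2)
Second-derivative test at each critical point:
  f''(-0.5931) = -8.0822 < 0 → local maximum
  f''(0.8431) = 5.6442 > 0 → local minimum

Critical points: x = 1/8 - sqrt(33)/8 ≈ -0.5931 (local maximum); x = 1/8 + sqrt(33)/8 ≈ 0.8431 (local minimum)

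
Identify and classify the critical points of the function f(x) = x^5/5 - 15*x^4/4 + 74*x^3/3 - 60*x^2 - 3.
f'(x) = x*(x^3 - 15*x^2 + 74*x - 120)

Solve f'(x) = 0:
  Factor: x^4 - 15*x^3 + 74*x^2 - 120*x = x*(x - 6)*(x - 5)*(x - 4) = 0.
  ⇒ x = 0, 4, 5, 6

f''(x) = 4*x^3 - 45*x^2 + 148*x - 120
Second-derivative test at each critical point:
  f''(0) = -120 < 0 → local maximum
  f''(4) = 8 > 0 → local minimum
  f''(5) = -5 < 0 → local maximum
  f''(6) = 12 > 0 → local minimum

Critical points: x = 0 (local maximum); x = 4 (local minimum); x = 5 (local maximum); x = 6 (local minimum)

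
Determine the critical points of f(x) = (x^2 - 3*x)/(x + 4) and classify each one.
f'(x) = (x^2 + 8*x - 12)/(x^2 + 8*x + 16)

Solve f'(x) = 0:
  f'(x) = (x^2 + 8*x - 12)/(x + 4)^2; the denominator is positive wherever f is defined, so f'(x) = 0 ⇔ x^2 + 8*x - 12 = 0.
  x^2 + 8*x - 12 = 0 has no rational roots; quadratic formula: x = (-8 ± √112)/2.
  ⇒ x = -2*sqrt(7) - 4 ≈ -9.2915, -4 + 2*sqrt(7) ≈ 1.2915

f''(x) = 56/(x^3 + 12*x^2 + 48*x + 64)
Second-derivative test at each critical point:
  f''(-9.2915) = -0.3780 < 0 → local maximum
  f''(1.2915) = 0.3780 > 0 → local minimum

Critical points: x = -2*sqrt(7) - 4 ≈ -9.2915 (local maximum); x = -4 + 2*sqrt(7) ≈ 1.2915 (local minimum)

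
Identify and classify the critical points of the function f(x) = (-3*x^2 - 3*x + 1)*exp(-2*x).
f'(x) = (6*x^2 - 5)*exp(-2*x)

Solve f'(x) = 0:
  f'(x) = (6*x^2 - 5)·exp(-2*x) and exp(-2*x) > 0 for every x, so f'(x) = 0 ⇔ 6*x^2 - 5 = 0.
  6*x^2 - 5 = 0 has no rational roots; quadratic formula: x = (0 ± √120)/12.
  ⇒ x = -sqrt(30)/6 ≈ -0.9129, sqrt(30)/6 ≈ 0.9129

f''(x) = 2*(-6*x^2 + 6*x + 5)*exp(-2*x)
Second-derivative test at each critical point:
  f''(-0.9129) = -67.9986 < 0 → local maximum
  f''(0.9129) = 1.7647 > 0 → local minimum

Critical points: x = -sqrt(30)/6 ≈ -0.9129 (local maximum); x = sqrt(30)/6 ≈ 0.9129 (local minimum)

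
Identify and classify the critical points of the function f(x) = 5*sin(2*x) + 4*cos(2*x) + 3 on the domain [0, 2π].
f'(x) = -8*sin(2*x) + 10*cos(2*x)

Solve f'(x) = 0 on [0, 2π]:
  f'(x) = 0 ⇔ 5*cos(2*x) = 4*sin(2*x) ⇔ tan(2*x) = 5/4, i.e. 2*x = arctan(5/4) + nπ; keep the solutions lying in [0, 2π].
  ⇒ x = atan(5/4)/2 ≈ 0.4480, atan(5/4)/2 + pi/2 ≈ 2.0188, atan(5/4)/2 + pi ≈ 3.5896, atan(5/4)/2 + 3*pi/2 ≈ 5.1604

f''(x) = -20*sin(2*x) - 16*cos(2*x)
Second-derivative test at each critical point:
  f''(0.4480) = -25.6125 < 0 → local maximum
  f''(2.0188) = 25.6125 > 0 → local minimum
  f''(3.5896) = -25.6125 < 0 → local maximum
  f''(5.1604) = 25.6125 > 0 → local minimum

Critical points: x = atan(5/4)/2 ≈ 0.4480 (local maximum); x = atan(5/4)/2 + pi/2 ≈ 2.0188 (local minimum); x = atan(5/4)/2 + pi ≈ 3.5896 (local maximum); x = atan(5/4)/2 + 3*pi/2 ≈ 5.1604 (local minimum)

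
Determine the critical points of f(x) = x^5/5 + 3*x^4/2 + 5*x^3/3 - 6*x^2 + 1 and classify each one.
f'(x) = x*(x^3 + 6*x^2 + 5*x - 12)

Solve f'(x) = 0:
  Factor: x^4 + 6*x^3 + 5*x^2 - 12*x = x*(x - 1)*(x + 3)*(x + 4) = 0.
  ⇒ x = -4, -3, 0, 1

f''(x) = 4*x^3 + 18*x^2 + 10*x - 12
Second-derivative test at each critical point:
  f''(-4) = -20 < 0 → local maximum
  f''(-3) = 12 > 0 → local minimum
  f''(0) = -12 < 0 → local maximum
  f''(1) = 20 > 0 → local minimum

Critical points: x = -4 (local maximum); x = -3 (local minimum); x = 0 (local maximum); x = 1 (local minimum)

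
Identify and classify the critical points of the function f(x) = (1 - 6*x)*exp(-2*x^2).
f'(x) = 2*(2*x*(6*x - 1) - 3)*exp(-2*x^2)

Solve f'(x) = 0:
  f'(x) = (24*x^2 - 4*x - 6)·exp(-2*x^2) and exp(-2*x^2) > 0 for every x, so f'(x) = 0 ⇔ 24*x^2 - 4*x - 6 = 0.
  Factor: 24*x^2 - 4*x - 6 = 2*(12*x^2 - 2*x - 3); 12*x^2 - 2*x - 3 = 0 has no rational roots; quadratic formula: x = (2 ± √148)/24.
  ⇒ x = 1/12 - sqrt(37)/12 ≈ -0.4236, 1/12 + sqrt(37)/12 ≈ 0.5902

f''(x) = 4*(4*x^2*(1 - 6*x) + 18*x - 1)*exp(-2*x^2)
Second-derivative test at each critical point:
  f''(-0.4236) = -16.9954 < 0 → local maximum
  f''(0.5902) = 12.1219 > 0 → local minimum

Critical points: x = 1/12 - sqrt(37)/12 ≈ -0.4236 (local maximum); x = 1/12 + sqrt(37)/12 ≈ 0.5902 (local minimum)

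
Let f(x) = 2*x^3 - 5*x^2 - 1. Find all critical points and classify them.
f'(x) = 2*x*(3*x - 5)

Solve f'(x) = 0:
  Factor: 6*x^2 - 10*x = 2*x*(3*x - 5) = 0.
  ⇒ x = 0, 5/3

f''(x) = 12*x - 10
Second-derivative test at each critical point:
  f''(0) = -10 < 0 → local maximum
  f''(5/3) = 10 > 0 → local minimum

Critical points: x = 0 (local maximum); x = 5/3 (local minimum)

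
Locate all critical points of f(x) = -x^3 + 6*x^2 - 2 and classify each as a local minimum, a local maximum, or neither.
f'(x) = 3*x*(4 - x)

Solve f'(x) = 0:
  Factor: -3*x^2 + 12*x = -3*x*(x - 4) = 0.
  ⇒ x = 0, 4

f''(x) = 12 - 6*x
Second-derivative test at each critical point:
  f''(0) = 12 > 0 → local minimum
  f''(4) = -12 < 0 → local maximum

Critical points: x = 0 (local minimum); x = 4 (local maximum)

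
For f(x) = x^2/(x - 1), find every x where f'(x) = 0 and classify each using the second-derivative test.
f'(x) = x*(x - 2)/(x^2 - 2*x + 1)

Solve f'(x) = 0:
  f'(x) = x*(x - 2)/(x - 1)^2; the denominator is positive wherever f is defined, so f'(x) = 0 ⇔ x^2 - 2*x = 0.
  Factor: x^2 - 2*x = x*(x - 2) = 0.
  ⇒ x = 0, 2

f''(x) = 2/(x^3 - 3*x^2 + 3*x - 1)
Second-derivative test at each critical point:
  f''(0) = -2 < 0 → local maximum
  f''(2) = 2 > 0 → local minimum

Critical points: x = 0 (local maximum); x = 2 (local minimum)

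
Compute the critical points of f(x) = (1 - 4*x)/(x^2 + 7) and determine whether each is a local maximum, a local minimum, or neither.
f'(x) = 2*(2*x^2 - x - 14)/(x^4 + 14*x^2 + 49)

Solve f'(x) = 0:
  f'(x) = 2*(2*x^2 - x - 14)/(x^2 + 7)^2; the denominator is positive wherever f is defined, so f'(x) = 0 ⇔ 4*x^2 - 2*x - 28 = 0.
  Factor: 4*x^2 - 2*x - 28 = 2*(2*x^2 - x - 14); 2*x^2 - x - 14 = 0 has no rational roots; quadratic formula: x = (1 ± √113)/4.
  ⇒ x = 1/4 - sqrt(113)/4 ≈ -2.4075, 1/4 + sqrt(113)/4 ≈ 2.9075

f''(x) = 2*(4*x^2*(1 - 4*x) + (12*x - 1)*(x^2 + 7))/(x^2 + 7)^3
Second-derivative test at each critical point:
  f''(-2.4075) = -0.1298 < 0 → local maximum
  f''(2.9075) = 0.0890 > 0 → local minimum

Critical points: x = 1/4 - sqrt(113)/4 ≈ -2.4075 (local maximum); x = 1/4 + sqrt(113)/4 ≈ 2.9075 (local minimum)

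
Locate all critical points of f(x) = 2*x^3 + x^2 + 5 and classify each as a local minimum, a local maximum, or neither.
f'(x) = 2*x*(3*x + 1)

Solve f'(x) = 0:
  Factor: 6*x^2 + 2*x = 2*x*(3*x + 1) = 0.
  ⇒ x = -1/3, 0

f''(x) = 12*x + 2
Second-derivative test at each critical point:
  f''(-1/3) = -2 < 0 → local maximum
  f''(0) = 2 > 0 → local minimum

Critical points: x = -1/3 (local maximum); x = 0 (local minimum)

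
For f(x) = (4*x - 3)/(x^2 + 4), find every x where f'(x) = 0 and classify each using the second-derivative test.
f'(x) = 2*(-2*x^2 + 3*x + 8)/(x^4 + 8*x^2 + 16)

Solve f'(x) = 0:
  f'(x) = -2*(2*x^2 - 3*x - 8)/(x^2 + 4)^2; the denominator is positive wherever f is defined, so f'(x) = 0 ⇔ -4*x^2 + 6*x + 16 = 0.
  Factor: -4*x^2 + 6*x + 16 = -2*(2*x^2 - 3*x - 8); 2*x^2 - 3*x - 8 = 0 has no rational roots; quadratic formula: x = (3 ± √73)/4.
  ⇒ x = 3/4 - sqrt(73)/4 ≈ -1.3860, 3/4 + sqrt(73)/4 ≈ 2.8860

f''(x) = 2*(4*x^2*(4*x - 3) + 3*(1 - 4*x)*(x^2 + 4))/(x^2 + 4)^3
Second-derivative test at each critical point:
  f''(-1.3860) = 0.4874 > 0 → local minimum
  f''(2.8860) = -0.1124 < 0 → local maximum

Critical points: x = 3/4 - sqrt(73)/4 ≈ -1.3860 (local minimum); x = 3/4 + sqrt(73)/4 ≈ 2.8860 (local maximum)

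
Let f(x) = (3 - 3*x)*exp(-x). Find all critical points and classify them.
f'(x) = 3*(x - 2)*exp(-x)

Solve f'(x) = 0:
  f'(x) = (3*x - 6)·exp(-x) and exp(-x) > 0 for every x, so f'(x) = 0 ⇔ 3*x - 6 = 0.
  Factor: 3*x - 6 = 3*(x - 2) = 0.
  ⇒ x = 2

f''(x) = 3*(3 - x)*exp(-x)
Second-derivative test at each critical point:
  f''(2) = 0.4060 > 0 → local minimum

Critical points: x = 2 (local minimum)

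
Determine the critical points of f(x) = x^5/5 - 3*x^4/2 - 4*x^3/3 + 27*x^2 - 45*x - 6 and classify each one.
f'(x) = x^4 - 6*x^3 - 4*x^2 + 54*x - 45

Solve f'(x) = 0:
  Factor: x^4 - 6*x^3 - 4*x^2 + 54*x - 45 = (x - 5)*(x - 3)*(x - 1)*(x + 3) = 0.
  ⇒ x = -3, 1, 3, 5

f''(x) = 4*x^3 - 18*x^2 - 8*x + 54
Second-derivative test at each critical point:
  f''(-3) = -192 < 0 → local maximum
  f''(1) = 32 > 0 → local minimum
  f''(3) = -24 < 0 → local maximum
  f''(5) = 64 > 0 → local minimum

Critical points: x = -3 (local maximum); x = 1 (local minimum); x = 3 (local maximum); x = 5 (local minimum)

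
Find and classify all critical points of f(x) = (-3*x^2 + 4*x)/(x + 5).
f'(x) = (-3*x^2 - 30*x + 20)/(x^2 + 10*x + 25)

Solve f'(x) = 0:
  f'(x) = -(3*x^2 + 30*x - 20)/(x + 5)^2; the denominator is positive wherever f is defined, so f'(x) = 0 ⇔ -3*x^2 - 30*x + 20 = 0.
  3*x^2 + 30*x - 20 = 0 has no rational roots; quadratic formula: x = (-30 ± √1140)/6.
  ⇒ x = -sqrt(285)/3 - 5 ≈ -10.6273, -5 + sqrt(285)/3 ≈ 0.6273

f''(x) = -190/(x^3 + 15*x^2 + 75*x + 125)
Second-derivative test at each critical point:
  f''(-10.6273) = 1.0662 > 0 → local minimum
  f''(0.6273) = -1.0662 < 0 → local maximum

Critical points: x = -sqrt(285)/3 - 5 ≈ -10.6273 (local minimum); x = -5 + sqrt(285)/3 ≈ 0.6273 (local maximum)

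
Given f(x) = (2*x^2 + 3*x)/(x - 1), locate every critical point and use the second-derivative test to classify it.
f'(x) = (2*x^2 - 4*x - 3)/(x^2 - 2*x + 1)

Solve f'(x) = 0:
  f'(x) = (2*x^2 - 4*x - 3)/(x - 1)^2; the denominator is positive wherever f is defined, so f'(x) = 0 ⇔ 2*x^2 - 4*x - 3 = 0.
  2*x^2 - 4*x - 3 = 0 has no rational roots; quadratic formula: x = (4 ± √40)/4.
  ⇒ x = 1 - sqrt(10)/2 ≈ -0.5811, 1 + sqrt(10)/2 ≈ 2.5811

f''(x) = 10/(x^3 - 3*x^2 + 3*x - 1)
Second-derivative test at each critical point:
  f''(-0.5811) = -2.5298 < 0 → local maximum
  f''(2.5811) = 2.5298 > 0 → local minimum

Critical points: x = 1 - sqrt(10)/2 ≈ -0.5811 (local maximum); x = 1 + sqrt(10)/2 ≈ 2.5811 (local minimum)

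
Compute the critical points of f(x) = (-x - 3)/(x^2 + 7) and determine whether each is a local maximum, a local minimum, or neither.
f'(x) = (-x^2 + 2*x*(x + 3) - 7)/(x^2 + 7)^2

Solve f'(x) = 0:
  f'(x) = (x - 1)*(x + 7)/(x^2 + 7)^2; the denominator is positive wherever f is defined, so f'(x) = 0 ⇔ x^2 + 6*x - 7 = 0.
  Factor: x^2 + 6*x - 7 = (x - 1)*(x + 7) = 0.
  ⇒ x = -7, 1

f''(x) = 2*(-4*x^2*(x + 3) + 3*(x + 1)*(x^2 + 7))/(x^2 + 7)^3
Second-derivative test at each critical point:
  f''(-7) = -1/392 < 0 → local maximum
  f''(1) = 1/8 > 0 → local minimum

Critical points: x = -7 (local maximum); x = 1 (local minimum)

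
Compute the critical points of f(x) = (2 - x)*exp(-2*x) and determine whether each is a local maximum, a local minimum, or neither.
f'(x) = (2*x - 5)*exp(-2*x)

Solve f'(x) = 0:
  f'(x) = (2*x - 5)·exp(-2*x) and exp(-2*x) > 0 for every x, so f'(x) = 0 ⇔ 2*x - 5 = 0.
  2*x - 5 = 0.
  ⇒ x = 5/2

f''(x) = 4*(3 - x)*exp(-2*x)
Second-derivative test at each critical point:
  f''(5/2) = 0.0135 > 0 → local minimum

Critical points: x = 5/2 (local minimum)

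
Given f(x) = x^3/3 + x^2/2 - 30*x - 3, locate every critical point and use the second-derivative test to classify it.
f'(x) = x^2 + x - 30

Solve f'(x) = 0:
  Factor: x^2 + x - 30 = (x - 5)*(x + 6) = 0.
  ⇒ x = -6, 5

f''(x) = 2*x + 1
Second-derivative test at each critical point:
  f''(-6) = -11 < 0 → local maximum
  f''(5) = 11 > 0 → local minimum

Critical points: x = -6 (local maximum); x = 5 (local minimum)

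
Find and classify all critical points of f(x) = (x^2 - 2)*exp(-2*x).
f'(x) = 2*(-x^2 + x + 2)*exp(-2*x)

Solve f'(x) = 0:
  f'(x) = (-2*x^2 + 2*x + 4)·exp(-2*x) and exp(-2*x) > 0 for every x, so f'(x) = 0 ⇔ -2*x^2 + 2*x + 4 = 0.
  Factor: -2*x^2 + 2*x + 4 = -2*(x - 2)*(x + 1) = 0.
  ⇒ x = -1, 2

f''(x) = 2*(2*x^2 - 4*x - 3)*exp(-2*x)
Second-derivative test at each critical point:
  f''(-1) = 44.3343 > 0 → local minimum
  f''(2) = -0.1099 < 0 → local maximum

Critical points: x = -1 (local minimum); x = 2 (local maximum)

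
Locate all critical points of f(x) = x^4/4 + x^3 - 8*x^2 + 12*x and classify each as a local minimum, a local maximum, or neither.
f'(x) = x^3 + 3*x^2 - 16*x + 12

Solve f'(x) = 0:
  Factor: x^3 + 3*x^2 - 16*x + 12 = (x - 2)*(x - 1)*(x + 6) = 0.
  ⇒ x = -6, 1, 2

f''(x) = 3*x^2 + 6*x - 16
Second-derivative test at each critical point:
  f''(-6) = 56 > 0 → local minimum
  f''(1) = -7 < 0 → local maximum
  f''(2) = 8 > 0 → local minimum

Critical points: x = -6 (local minimum); x = 1 (local maximum); x = 2 (local minimum)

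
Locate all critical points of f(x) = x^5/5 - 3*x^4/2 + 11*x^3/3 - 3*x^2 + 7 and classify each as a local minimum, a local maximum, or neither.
f'(x) = x*(x^3 - 6*x^2 + 11*x - 6)

Solve f'(x) = 0:
  Factor: x^4 - 6*x^3 + 11*x^2 - 6*x = x*(x - 3)*(x - 2)*(x - 1) = 0.
  ⇒ x = 0, 1, 2, 3

f''(x) = 4*x^3 - 18*x^2 + 22*x - 6
Second-derivative test at each critical point:
  f''(0) = -6 < 0 → local maximum
  f''(1) = 2 > 0 → local minimum
  f''(2) = -2 < 0 → local maximum
  f''(3) = 6 > 0 → local minimum

Critical points: x = 0 (local maximum); x = 1 (local minimum); x = 2 (local maximum); x = 3 (local minimum)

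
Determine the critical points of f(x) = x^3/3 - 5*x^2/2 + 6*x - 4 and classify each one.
f'(x) = x^2 - 5*x + 6

Solve f'(x) = 0:
  Factor: x^2 - 5*x + 6 = (x - 3)*(x - 2) = 0.
  ⇒ x = 2, 3

f''(x) = 2*x - 5
Second-derivative test at each critical point:
  f''(2) = -1 < 0 → local maximum
  f''(3) = 1 > 0 → local minimum

Critical points: x = 2 (local maximum); x = 3 (local minimum)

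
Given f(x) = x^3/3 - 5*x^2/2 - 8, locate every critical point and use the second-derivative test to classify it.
f'(x) = x*(x - 5)

Solve f'(x) = 0:
  Factor: x^2 - 5*x = x*(x - 5) = 0.
  ⇒ x = 0, 5

f''(x) = 2*x - 5
Second-derivative test at each critical point:
  f''(0) = -5 < 0 → local maximum
  f''(5) = 5 > 0 → local minimum

Critical points: x = 0 (local maximum); x = 5 (local minimum)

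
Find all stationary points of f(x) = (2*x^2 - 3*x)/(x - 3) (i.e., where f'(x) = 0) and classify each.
f'(x) = (2*x^2 - 12*x + 9)/(x^2 - 6*x + 9)

Solve f'(x) = 0:
  f'(x) = (2*x^2 - 12*x + 9)/(x - 3)^2; the denominator is positive wherever f is defined, so f'(x) = 0 ⇔ 2*x^2 - 12*x + 9 = 0.
  2*x^2 - 12*x + 9 = 0 has no rational roots; quadratic formula: x = (12 ± √72)/4.
  ⇒ x = 3 - 3*sqrt(2)/2 ≈ 0.8787, 3*sqrt(2)/2 + 3 ≈ 5.1213

f''(x) = 18/(x^3 - 9*x^2 + 27*x - 27)
Second-derivative test at each critical point:
  f''(0.8787) = -1.8856 < 0 → local maximum
  f''(5.1213) = 1.8856 > 0 → local minimum

Critical points: x = 3 - 3*sqrt(2)/2 ≈ 0.8787 (local maximum); x = 3*sqrt(2)/2 + 3 ≈ 5.1213 (local minimum)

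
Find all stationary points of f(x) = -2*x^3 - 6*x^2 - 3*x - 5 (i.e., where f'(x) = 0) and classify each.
f'(x) = -6*x^2 - 12*x - 3

Solve f'(x) = 0:
  Factor: -6*x^2 - 12*x - 3 = -3*(2*x^2 + 4*x + 1); 2*x^2 + 4*x + 1 = 0 has no rational roots; quadratic formula: x = (-4 ± √8)/4.
  ⇒ x = -1 - sqrt(2)/2 ≈ -1.7071, -1 + sqrt(2)/2 ≈ -0.2929

f''(x) = -12*x - 12
Second-derivative test at each critical point:
  f''(-1.7071) = 8.4853 > 0 → local minimum
  f''(-0.2929) = -8.4853 < 0 → local maximum

Critical points: x = -1 - sqrt(2)/2 ≈ -1.7071 (local minimum); x = -1 + sqrt(2)/2 ≈ -0.2929 (local maximum)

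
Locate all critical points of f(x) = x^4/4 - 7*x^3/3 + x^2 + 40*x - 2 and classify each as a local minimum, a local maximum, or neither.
f'(x) = x^3 - 7*x^2 + 2*x + 40

Solve f'(x) = 0:
  Factor: x^3 - 7*x^2 + 2*x + 40 = (x - 5)*(x - 4)*(x + 2) = 0.
  ⇒ x = -2, 4, 5

f''(x) = 3*x^2 - 14*x + 2
Second-derivative test at each critical point:
  f''(-2) = 42 > 0 → local minimum
  f''(4) = -6 < 0 → local maximum
  f''(5) = 7 > 0 → local minimum

Critical points: x = -2 (local minimum); x = 4 (local maximum); x = 5 (local minimum)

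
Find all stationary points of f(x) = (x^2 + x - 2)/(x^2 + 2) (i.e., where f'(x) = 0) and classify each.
f'(x) = (-x^2 + 8*x + 2)/(x^4 + 4*x^2 + 4)

Solve f'(x) = 0:
  f'(x) = -(x^2 - 8*x - 2)/(x^2 + 2)^2; the denominator is positive wherever f is defined, so f'(x) = 0 ⇔ -x^2 + 8*x + 2 = 0.
  x^2 - 8*x - 2 = 0 has no rational roots; quadratic formula: x = (8 ± √72)/2.
  ⇒ x = 4 - 3*sqrt(2) ≈ -0.2426, 4 + 3*sqrt(2) ≈ 8.2426

f''(x) = 2*(x^3 - 12*x^2 - 6*x + 8)/(x^6 + 6*x^4 + 12*x^2 + 8)
Second-derivative test at each critical point:
  f''(-0.2426) = 2.0017 > 0 → local minimum
  f''(8.2426) = -0.0017 < 0 → local maximum

Critical points: x = 4 - 3*sqrt(2) ≈ -0.2426 (local minimum); x = 4 + 3*sqrt(2) ≈ 8.2426 (local maximum)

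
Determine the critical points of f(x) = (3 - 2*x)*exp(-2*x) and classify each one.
f'(x) = 4*(x - 2)*exp(-2*x)

Solve f'(x) = 0:
  f'(x) = (4*x - 8)·exp(-2*x) and exp(-2*x) > 0 for every x, so f'(x) = 0 ⇔ 4*x - 8 = 0.
  Factor: 4*x - 8 = 4*(x - 2) = 0.
  ⇒ x = 2

f''(x) = 4*(5 - 2*x)*exp(-2*x)
Second-derivative test at each critical point:
  f''(2) = 0.0733 > 0 → local minimum

Critical points: x = 2 (local minimum)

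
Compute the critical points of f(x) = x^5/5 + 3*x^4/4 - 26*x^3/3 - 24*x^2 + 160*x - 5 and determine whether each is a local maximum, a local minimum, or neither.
f'(x) = x^4 + 3*x^3 - 26*x^2 - 48*x + 160

Solve f'(x) = 0:
  Factor: x^4 + 3*x^3 - 26*x^2 - 48*x + 160 = (x - 4)*(x - 2)*(x + 4)*(x + 5) = 0.
  ⇒ x = -5, -4, 2, 4

f''(x) = 4*x^3 + 9*x^2 - 52*x - 48
Second-derivative test at each critical point:
  f''(-5) = -63 < 0 → local maximum
  f''(-4) = 48 > 0 → local minimum
  f''(2) = -84 < 0 → local maximum
  f''(4) = 144 > 0 → local minimum

Critical points: x = -5 (local maximum); x = -4 (local minimum); x = 2 (local maximum); x = 4 (local minimum)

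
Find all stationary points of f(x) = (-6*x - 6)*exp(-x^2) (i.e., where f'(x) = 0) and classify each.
f'(x) = 6*(2*x*(x + 1) - 1)*exp(-x^2)

Solve f'(x) = 0:
  f'(x) = (12*x^2 + 12*x - 6)·exp(-x^2) and exp(-x^2) > 0 for every x, so f'(x) = 0 ⇔ 12*x^2 + 12*x - 6 = 0.
  Factor: 12*x^2 + 12*x - 6 = 6*(2*x^2 + 2*x - 1); 2*x^2 + 2*x - 1 = 0 has no rational roots; quadratic formula: x = (-2 ± √12)/4.
  ⇒ x = -sqrt(3)/2 - 1/2 ≈ -1.3660, -1/2 + sqrt(3)/2 ≈ 0.3660

f''(x) = 12*(-2*x^2*(x + 1) + 3*x + 1)*exp(-x^2)
Second-derivative test at each critical point:
  f''(-1.3660) = -3.2162 < 0 → local maximum
  f''(0.3660) = 18.1785 > 0 → local minimum

Critical points: x = -sqrt(3)/2 - 1/2 ≈ -1.3660 (local maximum); x = -1/2 + sqrt(3)/2 ≈ 0.3660 (local minimum)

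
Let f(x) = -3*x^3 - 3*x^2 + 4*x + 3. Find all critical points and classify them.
f'(x) = -9*x^2 - 6*x + 4

Solve f'(x) = 0:
  9*x^2 + 6*x - 4 = 0 has no rational roots; quadratic formula: x = (-6 ± √180)/18.
  ⇒ x = -sqrt(5)/3 - 1/3 ≈ -1.0787, -1/3 + sqrt(5)/3 ≈ 0.4120

f''(x) = -18*x - 6
Second-derivative test at each critical point:
  f''(-1.0787) = 13.4164 > 0 → local minimum
  f''(0.4120) = -13.4164 < 0 → local maximum

Critical points: x = -sqrt(5)/3 - 1/3 ≈ -1.0787 (local minimum); x = -1/3 + sqrt(5)/3 ≈ 0.4120 (local maximum)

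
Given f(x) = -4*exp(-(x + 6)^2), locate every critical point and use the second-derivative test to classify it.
f'(x) = 8*(x + 6)*exp(-(x + 6)^2)

Solve f'(x) = 0:
  f'(x) = (8*x + 48)·exp(-(x + 6)^2) and exp(-(x + 6)^2) > 0 for every x, so f'(x) = 0 ⇔ 8*x + 48 = 0.
  Factor: 8*x + 48 = 8*(x + 6) = 0.
  ⇒ x = -6

f''(x) = 8*(1 - 2*(x + 6)^2)*exp(-(x + 6)^2)
Second-derivative test at each critical point:
  f''(-6) = 8 > 0 → local minimum

Critical points: x = -6 (local minimum)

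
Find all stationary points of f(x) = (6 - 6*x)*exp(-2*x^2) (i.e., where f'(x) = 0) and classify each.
f'(x) = 6*(4*x*(x - 1) - 1)*exp(-2*x^2)

Solve f'(x) = 0:
  f'(x) = (24*x^2 - 24*x - 6)·exp(-2*x^2) and exp(-2*x^2) > 0 for every x, so f'(x) = 0 ⇔ 24*x^2 - 24*x - 6 = 0.
  Factor: 24*x^2 - 24*x - 6 = 6*(4*x^2 - 4*x - 1); 4*x^2 - 4*x - 1 = 0 has no rational roots; quadratic formula: x = (4 ± √32)/8.
  ⇒ x = 1/2 - sqrt(2)/2 ≈ -0.2071, 1/2 + sqrt(2)/2 ≈ 1.2071

f''(x) = 24*(4*x^2*(1 - x) + 3*x - 1)*exp(-2*x^2)
Second-derivative test at each critical point:
  f''(-0.2071) = -31.1508 < 0 → local maximum
  f''(1.2071) = 1.8412 > 0 → local minimum

Critical points: x = 1/2 - sqrt(2)/2 ≈ -0.2071 (local maximum); x = 1/2 + sqrt(2)/2 ≈ 1.2071 (local minimum)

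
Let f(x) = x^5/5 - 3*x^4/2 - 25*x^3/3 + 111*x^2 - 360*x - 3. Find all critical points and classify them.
f'(x) = x^4 - 6*x^3 - 25*x^2 + 222*x - 360

Solve f'(x) = 0:
  Factor: x^4 - 6*x^3 - 25*x^2 + 222*x - 360 = (x - 5)*(x - 4)*(x - 3)*(x + 6) = 0.
  ⇒ x = -6, 3, 4, 5

f''(x) = 4*x^3 - 18*x^2 - 50*x + 222
Second-derivative test at each critical point:
  f''(-6) = -990 < 0 → local maximum
  f''(3) = 18 > 0 → local minimum
  f''(4) = -10 < 0 → local maximum
  f''(5) = 22 > 0 → local minimum

Critical points: x = -6 (local maximum); x = 3 (local minimum); x = 4 (local maximum); x = 5 (local minimum)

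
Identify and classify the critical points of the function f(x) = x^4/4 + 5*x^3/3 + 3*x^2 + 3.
f'(x) = x*(x^2 + 5*x + 6)

Solve f'(x) = 0:
  Factor: x^3 + 5*x^2 + 6*x = x*(x + 2)*(x + 3) = 0.
  ⇒ x = -3, -2, 0

f''(x) = 3*x^2 + 10*x + 6
Second-derivative test at each critical point:
  f''(-3) = 3 > 0 → local minimum
  f''(-2) = -2 < 0 → local maximum
  f''(0) = 6 > 0 → local minimum

Critical points: x = -3 (local minimum); x = -2 (local maximum); x = 0 (local minimum)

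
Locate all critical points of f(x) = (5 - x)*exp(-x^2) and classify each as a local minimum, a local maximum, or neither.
f'(x) = (2*x*(x - 5) - 1)*exp(-x^2)

Solve f'(x) = 0:
  f'(x) = (2*x^2 - 10*x - 1)·exp(-x^2) and exp(-x^2) > 0 for every x, so f'(x) = 0 ⇔ 2*x^2 - 10*x - 1 = 0.
  2*x^2 - 10*x - 1 = 0 has no rational roots; quadratic formula: x = (10 ± √108)/4.
  ⇒ x = 5/2 - 3*sqrt(3)/2 ≈ -0.0981, 5/2 + 3*sqrt(3)/2 ≈ 5.0981

f''(x) = 2*(2*x^2*(5 - x) + 3*x - 5)*exp(-x^2)
Second-derivative test at each critical point:
  f''(-0.0981) = -10.2928 < 0 → local maximum
  f''(5.0981) = 5.361e-11 > 0 → local minimum

Critical points: x = 5/2 - 3*sqrt(3)/2 ≈ -0.0981 (local maximum); x = 5/2 + 3*sqrt(3)/2 ≈ 5.0981 (local minimum)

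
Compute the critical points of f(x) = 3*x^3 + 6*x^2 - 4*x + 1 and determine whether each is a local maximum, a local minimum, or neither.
f'(x) = 9*x^2 + 12*x - 4

Solve f'(x) = 0:
  9*x^2 + 12*x - 4 = 0 has no rational roots; quadratic formula: x = (-12 ± √288)/18.
  ⇒ x = -2*sqrt(2)/3 - 2/3 ≈ -1.6095, -2/3 + 2*sqrt(2)/3 ≈ 0.2761

f''(x) = 18*x + 12
Second-derivative test at each critical point:
  f''(-1.6095) = -16.9706 < 0 → local maximum
  f''(0.2761) = 16.9706 > 0 → local minimum

Critical points: x = -2*sqrt(2)/3 - 2/3 ≈ -1.6095 (local maximum); x = -2/3 + 2*sqrt(2)/3 ≈ 0.2761 (local minimum)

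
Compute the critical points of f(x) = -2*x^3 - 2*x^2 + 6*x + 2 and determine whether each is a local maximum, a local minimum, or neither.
f'(x) = -6*x^2 - 4*x + 6

Solve f'(x) = 0:
  Factor: -6*x^2 - 4*x + 6 = -2*(3*x^2 + 2*x - 3); 3*x^2 + 2*x - 3 = 0 has no rational roots; quadratic formula: x = (-2 ± √40)/6.
  ⇒ x = -sqrt(10)/3 - 1/3 ≈ -1.3874, -1/3 + sqrt(10)/3 ≈ 0.7208

f''(x) = -12*x - 4
Second-derivative test at each critical point:
  f''(-1.3874) = 12.6491 > 0 → local minimum
  f''(0.7208) = -12.6491 < 0 → local maximum

Critical points: x = -sqrt(10)/3 - 1/3 ≈ -1.3874 (local minimum); x = -1/3 + sqrt(10)/3 ≈ 0.7208 (local maximum)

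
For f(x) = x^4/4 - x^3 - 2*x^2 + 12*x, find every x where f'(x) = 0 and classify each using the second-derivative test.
f'(x) = x^3 - 3*x^2 - 4*x + 12

Solve f'(x) = 0:
  Factor: x^3 - 3*x^2 - 4*x + 12 = (x - 3)*(x - 2)*(x + 2) = 0.
  ⇒ x = -2, 2, 3

f''(x) = 3*x^2 - 6*x - 4
Second-derivative test at each critical point:
  f''(-2) = 20 > 0 → local minimum
  f''(2) = -4 < 0 → local maximum
  f''(3) = 5 > 0 → local minimum

Critical points: x = -2 (local minimum); x = 2 (local maximum); x = 3 (local minimum)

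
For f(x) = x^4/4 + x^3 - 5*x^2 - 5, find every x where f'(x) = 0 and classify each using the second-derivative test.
f'(x) = x*(x^2 + 3*x - 10)

Solve f'(x) = 0:
  Factor: x^3 + 3*x^2 - 10*x = x*(x - 2)*(x + 5) = 0.
  ⇒ x = -5, 0, 2

f''(x) = 3*x^2 + 6*x - 10
Second-derivative test at each critical point:
  f''(-5) = 35 > 0 → local minimum
  f''(0) = -10 < 0 → local maximum
  f''(2) = 14 > 0 → local minimum

Critical points: x = -5 (local minimum); x = 0 (local maximum); x = 2 (local minimum)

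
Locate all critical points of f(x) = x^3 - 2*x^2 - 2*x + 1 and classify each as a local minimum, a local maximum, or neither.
f'(x) = 3*x^2 - 4*x - 2

Solve f'(x) = 0:
  3*x^2 - 4*x - 2 = 0 has no rational roots; quadratic formula: x = (4 ± √40)/6.
  ⇒ x = 2/3 - sqrt(10)/3 ≈ -0.3874, 2/3 + sqrt(10)/3 ≈ 1.7208

f''(x) = 6*x - 4
Second-derivative test at each critical point:
  f''(-0.3874) = -6.3246 < 0 → local maximum
  f''(1.7208) = 6.3246 > 0 → local minimum

Critical points: x = 2/3 - sqrt(10)/3 ≈ -0.3874 (local maximum); x = 2/3 + sqrt(10)/3 ≈ 1.7208 (local minimum)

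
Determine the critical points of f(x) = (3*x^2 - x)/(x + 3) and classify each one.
f'(x) = 3*(x^2 + 6*x - 1)/(x^2 + 6*x + 9)

Solve f'(x) = 0:
  f'(x) = 3*(x^2 + 6*x - 1)/(x + 3)^2; the denominator is positive wherever f is defined, so f'(x) = 0 ⇔ 3*x^2 + 18*x - 3 = 0.
  Factor: 3*x^2 + 18*x - 3 = 3*(x^2 + 6*x - 1); x^2 + 6*x - 1 = 0 has no rational roots; quadratic formula: x = (-6 ± √40)/2.
  ⇒ x = -sqrt(10) - 3 ≈ -6.1623, -3 + sqrt(10) ≈ 0.1623

f''(x) = 60/(x^3 + 9*x^2 + 27*x + 27)
Second-derivative test at each critical point:
  f''(-6.1623) = -1.8974 < 0 → local maximum
  f''(0.1623) = 1.8974 > 0 → local minimum

Critical points: x = -sqrt(10) - 3 ≈ -6.1623 (local maximum); x = -3 + sqrt(10) ≈ 0.1623 (local minimum)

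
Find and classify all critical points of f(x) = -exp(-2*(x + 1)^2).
f'(x) = 4*(x + 1)*exp(-2*(x + 1)^2)

Solve f'(x) = 0:
  f'(x) = (4*x + 4)·exp(-2*(x + 1)^2) and exp(-2*(x + 1)^2) > 0 for every x, so f'(x) = 0 ⇔ 4*x + 4 = 0.
  Factor: 4*x + 4 = 4*(x + 1) = 0.
  ⇒ x = -1

f''(x) = 4*(1 - 4*(x + 1)^2)*exp(-2*(x + 1)^2)
Second-derivative test at each critical point:
  f''(-1) = 4 > 0 → local minimum

Critical points: x = -1 (local minimum)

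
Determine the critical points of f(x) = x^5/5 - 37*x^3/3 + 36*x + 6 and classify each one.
f'(x) = x^4 - 37*x^2 + 36

Solve f'(x) = 0:
  Factor: x^4 - 37*x^2 + 36 = (x - 6)*(x - 1)*(x + 1)*(x + 6) = 0.
  ⇒ x = -6, -1, 1, 6

f''(x) = 4*x^3 - 74*x
Second-derivative test at each critical point:
  f''(-6) = -420 < 0 → local maximum
  f''(-1) = 70 > 0 → local minimum
  f''(1) = -70 < 0 → local maximum
  f''(6) = 420 > 0 → local minimum

Critical points: x = -6 (local maximum); x = -1 (local minimum); x = 1 (local maximum); x = 6 (local minimum)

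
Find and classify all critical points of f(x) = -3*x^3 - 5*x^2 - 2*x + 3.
f'(x) = -9*x^2 - 10*x - 2

Solve f'(x) = 0:
  9*x^2 + 10*x + 2 = 0 has no rational roots; quadratic formula: x = (-10 ± √28)/18.
  ⇒ x = -5/9 - sqrt(7)/9 ≈ -0.8495, -5/9 + sqrt(7)/9 ≈ -0.2616

f''(x) = -18*x - 10
Second-derivative test at each critical point:
  f''(-0.8495) = 5.2915 > 0 → local minimum
  f''(-0.2616) = -5.2915 < 0 → local maximum

Critical points: x = -5/9 - sqrt(7)/9 ≈ -0.8495 (local minimum); x = -5/9 + sqrt(7)/9 ≈ -0.2616 (local maximum)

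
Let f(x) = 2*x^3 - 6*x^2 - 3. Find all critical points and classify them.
f'(x) = 6*x*(x - 2)

Solve f'(x) = 0:
  Factor: 6*x^2 - 12*x = 6*x*(x - 2) = 0.
  ⇒ x = 0, 2

f''(x) = 12*x - 12
Second-derivative test at each critical point:
  f''(0) = -12 < 0 → local maximum
  f''(2) = 12 > 0 → local minimum

Critical points: x = 0 (local maximum); x = 2 (local minimum)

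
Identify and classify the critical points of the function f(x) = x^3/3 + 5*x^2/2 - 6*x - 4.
f'(x) = x^2 + 5*x - 6

Solve f'(x) = 0:
  Factor: x^2 + 5*x - 6 = (x - 1)*(x + 6) = 0.
  ⇒ x = -6, 1

f''(x) = 2*x + 5
Second-derivative test at each critical point:
  f''(-6) = -7 < 0 → local maximum
  f''(1) = 7 > 0 → local minimum

Critical points: x = -6 (local maximum); x = 1 (local minimum)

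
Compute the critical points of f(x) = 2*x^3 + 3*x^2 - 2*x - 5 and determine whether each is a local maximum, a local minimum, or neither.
f'(x) = 6*x^2 + 6*x - 2

Solve f'(x) = 0:
  Factor: 6*x^2 + 6*x - 2 = 2*(3*x^2 + 3*x - 1); 3*x^2 + 3*x - 1 = 0 has no rational roots; quadratic formula: x = (-3 ± √21)/6.
  ⇒ x = -sqrt(21)/6 - 1/2 ≈ -1.2638, -1/2 + sqrt(21)/6 ≈ 0.2638

f''(x) = 12*x + 6
Second-derivative test at each critical point:
  f''(-1.2638) = -9.1652 < 0 → local maximum
  f''(0.2638) = 9.1652 > 0 → local minimum

Critical points: x = -sqrt(21)/6 - 1/2 ≈ -1.2638 (local maximum); x = -1/2 + sqrt(21)/6 ≈ 0.2638 (local minimum)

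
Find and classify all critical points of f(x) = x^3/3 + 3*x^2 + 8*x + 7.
f'(x) = x^2 + 6*x + 8

Solve f'(x) = 0:
  Factor: x^2 + 6*x + 8 = (x + 2)*(x + 4) = 0.
  ⇒ x = -4, -2

f''(x) = 2*x + 6
Second-derivative test at each critical point:
  f''(-4) = -2 < 0 → local maximum
  f''(-2) = 2 > 0 → local minimum

Critical points: x = -4 (local maximum); x = -2 (local minimum)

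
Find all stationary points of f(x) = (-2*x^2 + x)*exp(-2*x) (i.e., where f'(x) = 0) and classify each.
f'(x) = (4*x^2 - 6*x + 1)*exp(-2*x)

Solve f'(x) = 0:
  f'(x) = (4*x^2 - 6*x + 1)·exp(-2*x) and exp(-2*x) > 0 for every x, so f'(x) = 0 ⇔ 4*x^2 - 6*x + 1 = 0.
  4*x^2 - 6*x + 1 = 0 has no rational roots; quadratic formula: x = (6 ± √20)/8.
  ⇒ x = 3/4 - sqrt(5)/4 ≈ 0.1910, sqrt(5)/4 + 3/4 ≈ 1.3090

f''(x) = 4*(-2*x^2 + 5*x - 2)*exp(-2*x)
Second-derivative test at each critical point:
  f''(0.1910) = -3.0523 < 0 → local maximum
  f''(1.3090) = 0.3262 > 0 → local minimum

Critical points: x = 3/4 - sqrt(5)/4 ≈ 0.1910 (local maximum); x = sqrt(5)/4 + 3/4 ≈ 1.3090 (local minimum)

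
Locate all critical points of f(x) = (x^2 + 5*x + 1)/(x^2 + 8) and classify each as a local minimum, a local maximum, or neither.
f'(x) = (-5*x^2 + 14*x + 40)/(x^4 + 16*x^2 + 64)

Solve f'(x) = 0:
  f'(x) = -(5*x^2 - 14*x - 40)/(x^2 + 8)^2; the denominator is positive wherever f is defined, so f'(x) = 0 ⇔ -5*x^2 + 14*x + 40 = 0.
  5*x^2 - 14*x - 40 = 0 has no rational roots; quadratic formula: x = (14 ± √996)/10.
  ⇒ x = 7/5 - sqrt(249)/5 ≈ -1.7559, 7/5 + sqrt(249)/5 ≈ 4.5559

f''(x) = 2*(5*x^3 - 21*x^2 - 120*x + 56)/(x^6 + 24*x^4 + 192*x^2 + 512)
Second-derivative test at each critical point:
  f''(-1.7559) = 0.2569 > 0 → local minimum
  f''(4.5559) = -0.0382 < 0 → local maximum

Critical points: x = 7/5 - sqrt(249)/5 ≈ -1.7559 (local minimum); x = 7/5 + sqrt(249)/5 ≈ 4.5559 (local maximum)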